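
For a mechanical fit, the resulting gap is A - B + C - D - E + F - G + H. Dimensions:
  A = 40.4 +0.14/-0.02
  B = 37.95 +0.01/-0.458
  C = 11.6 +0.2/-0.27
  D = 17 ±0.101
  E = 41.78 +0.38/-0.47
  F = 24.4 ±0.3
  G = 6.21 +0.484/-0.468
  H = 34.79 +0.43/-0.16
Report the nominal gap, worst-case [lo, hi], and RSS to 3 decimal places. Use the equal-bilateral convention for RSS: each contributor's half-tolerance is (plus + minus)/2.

nominal=8.250 wc=[6.525,10.817] rss=0.843

Stack each dimension's contribution:
  +A: nom +40.400 → Σnom=40.400; wc +0.140/-0.020 → slack +0.140/-0.020; half-tol=0.080, Σhalf²=0.006400
  -B: nom -37.950 → Σnom=2.450; wc +0.458/-0.010 → slack +0.598/-0.030; half-tol=0.234, Σhalf²=0.061156
  +C: nom +11.600 → Σnom=14.050; wc +0.200/-0.270 → slack +0.798/-0.300; half-tol=0.235, Σhalf²=0.116381
  -D: nom -17.000 → Σnom=-2.950; wc +0.101/-0.101 → slack +0.899/-0.401; half-tol=0.101, Σhalf²=0.126582
  -E: nom -41.780 → Σnom=-44.730; wc +0.470/-0.380 → slack +1.369/-0.781; half-tol=0.425, Σhalf²=0.307207
  +F: nom +24.400 → Σnom=-20.330; wc +0.300/-0.300 → slack +1.669/-1.081; half-tol=0.300, Σhalf²=0.397207
  -G: nom -6.210 → Σnom=-26.540; wc +0.468/-0.484 → slack +2.137/-1.565; half-tol=0.476, Σhalf²=0.623783
  +H: nom +34.790 → Σnom=8.250; wc +0.430/-0.160 → slack +2.567/-1.725; half-tol=0.295, Σhalf²=0.710808
Nominal = 8.250. Worst-case = [8.250 - 1.725, 8.250 + 2.567] = [6.525, 10.817]. RSS = √0.710808 = 0.843.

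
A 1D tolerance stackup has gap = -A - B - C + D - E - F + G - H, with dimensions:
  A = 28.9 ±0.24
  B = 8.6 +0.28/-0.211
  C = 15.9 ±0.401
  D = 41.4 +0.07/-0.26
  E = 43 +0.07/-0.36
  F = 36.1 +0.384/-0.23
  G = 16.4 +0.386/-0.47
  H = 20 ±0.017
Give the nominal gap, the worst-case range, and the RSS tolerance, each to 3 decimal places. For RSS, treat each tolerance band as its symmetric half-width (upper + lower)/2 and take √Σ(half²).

nominal=-94.700 wc=[-96.822,-92.785] rss=0.794

Stack each dimension's contribution:
  -A: nom -28.900 → Σnom=-28.900; wc +0.240/-0.240 → slack +0.240/-0.240; half-tol=0.240, Σhalf²=0.057600
  -B: nom -8.600 → Σnom=-37.500; wc +0.211/-0.280 → slack +0.451/-0.520; half-tol=0.245, Σhalf²=0.117870
  -C: nom -15.900 → Σnom=-53.400; wc +0.401/-0.401 → slack +0.852/-0.921; half-tol=0.401, Σhalf²=0.278671
  +D: nom +41.400 → Σnom=-12.000; wc +0.070/-0.260 → slack +0.922/-1.181; half-tol=0.165, Σhalf²=0.305896
  -E: nom -43.000 → Σnom=-55.000; wc +0.360/-0.070 → slack +1.282/-1.251; half-tol=0.215, Σhalf²=0.352121
  -F: nom -36.100 → Σnom=-91.100; wc +0.230/-0.384 → slack +1.512/-1.635; half-tol=0.307, Σhalf²=0.446370
  +G: nom +16.400 → Σnom=-74.700; wc +0.386/-0.470 → slack +1.898/-2.105; half-tol=0.428, Σhalf²=0.629554
  -H: nom -20.000 → Σnom=-94.700; wc +0.017/-0.017 → slack +1.915/-2.122; half-tol=0.017, Σhalf²=0.629843
Nominal = -94.700. Worst-case = [-94.700 - 2.122, -94.700 + 1.915] = [-96.822, -92.785]. RSS = √0.629843 = 0.794.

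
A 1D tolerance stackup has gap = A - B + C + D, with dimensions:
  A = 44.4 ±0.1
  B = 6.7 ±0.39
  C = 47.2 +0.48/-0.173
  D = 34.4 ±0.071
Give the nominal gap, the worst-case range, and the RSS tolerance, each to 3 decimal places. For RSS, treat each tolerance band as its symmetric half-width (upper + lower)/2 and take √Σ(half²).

nominal=119.300 wc=[118.566,120.341] rss=0.523

Stack each dimension's contribution:
  +A: nom +44.400 → Σnom=44.400; wc +0.100/-0.100 → slack +0.100/-0.100; half-tol=0.100, Σhalf²=0.010000
  -B: nom -6.700 → Σnom=37.700; wc +0.390/-0.390 → slack +0.490/-0.490; half-tol=0.390, Σhalf²=0.162100
  +C: nom +47.200 → Σnom=84.900; wc +0.480/-0.173 → slack +0.970/-0.663; half-tol=0.327, Σhalf²=0.268702
  +D: nom +34.400 → Σnom=119.300; wc +0.071/-0.071 → slack +1.041/-0.734; half-tol=0.071, Σhalf²=0.273743
Nominal = 119.300. Worst-case = [119.300 - 0.734, 119.300 + 1.041] = [118.566, 120.341]. RSS = √0.273743 = 0.523.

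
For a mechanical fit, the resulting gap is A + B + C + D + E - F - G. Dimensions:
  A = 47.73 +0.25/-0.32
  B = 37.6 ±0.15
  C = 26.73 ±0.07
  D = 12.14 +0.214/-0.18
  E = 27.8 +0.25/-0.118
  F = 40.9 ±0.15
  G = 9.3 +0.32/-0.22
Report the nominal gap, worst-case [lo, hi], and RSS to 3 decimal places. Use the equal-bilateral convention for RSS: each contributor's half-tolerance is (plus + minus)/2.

nominal=101.800 wc=[100.492,103.104] rss=0.526

Stack each dimension's contribution:
  +A: nom +47.730 → Σnom=47.730; wc +0.250/-0.320 → slack +0.250/-0.320; half-tol=0.285, Σhalf²=0.081225
  +B: nom +37.600 → Σnom=85.330; wc +0.150/-0.150 → slack +0.400/-0.470; half-tol=0.150, Σhalf²=0.103725
  +C: nom +26.730 → Σnom=112.060; wc +0.070/-0.070 → slack +0.470/-0.540; half-tol=0.070, Σhalf²=0.108625
  +D: nom +12.140 → Σnom=124.200; wc +0.214/-0.180 → slack +0.684/-0.720; half-tol=0.197, Σhalf²=0.147434
  +E: nom +27.800 → Σnom=152.000; wc +0.250/-0.118 → slack +0.934/-0.838; half-tol=0.184, Σhalf²=0.181290
  -F: nom -40.900 → Σnom=111.100; wc +0.150/-0.150 → slack +1.084/-0.988; half-tol=0.150, Σhalf²=0.203790
  -G: nom -9.300 → Σnom=101.800; wc +0.220/-0.320 → slack +1.304/-1.308; half-tol=0.270, Σhalf²=0.276690
Nominal = 101.800. Worst-case = [101.800 - 1.308, 101.800 + 1.304] = [100.492, 103.104]. RSS = √0.276690 = 0.526.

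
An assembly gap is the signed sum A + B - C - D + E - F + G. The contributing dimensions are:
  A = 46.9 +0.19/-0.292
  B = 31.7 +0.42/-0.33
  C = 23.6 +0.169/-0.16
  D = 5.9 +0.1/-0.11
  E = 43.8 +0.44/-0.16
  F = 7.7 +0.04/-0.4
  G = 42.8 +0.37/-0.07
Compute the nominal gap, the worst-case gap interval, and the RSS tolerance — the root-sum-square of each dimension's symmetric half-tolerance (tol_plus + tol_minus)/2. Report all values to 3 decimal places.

nominal=128.000 wc=[126.839,130.090] rss=0.651

Stack each dimension's contribution:
  +A: nom +46.900 → Σnom=46.900; wc +0.190/-0.292 → slack +0.190/-0.292; half-tol=0.241, Σhalf²=0.058081
  +B: nom +31.700 → Σnom=78.600; wc +0.420/-0.330 → slack +0.610/-0.622; half-tol=0.375, Σhalf²=0.198706
  -C: nom -23.600 → Σnom=55.000; wc +0.160/-0.169 → slack +0.770/-0.791; half-tol=0.165, Σhalf²=0.225766
  -D: nom -5.900 → Σnom=49.100; wc +0.110/-0.100 → slack +0.880/-0.891; half-tol=0.105, Σhalf²=0.236791
  +E: nom +43.800 → Σnom=92.900; wc +0.440/-0.160 → slack +1.320/-1.051; half-tol=0.300, Σhalf²=0.326791
  -F: nom -7.700 → Σnom=85.200; wc +0.400/-0.040 → slack +1.720/-1.091; half-tol=0.220, Σhalf²=0.375191
  +G: nom +42.800 → Σnom=128.000; wc +0.370/-0.070 → slack +2.090/-1.161; half-tol=0.220, Σhalf²=0.423591
Nominal = 128.000. Worst-case = [128.000 - 1.161, 128.000 + 2.090] = [126.839, 130.090]. RSS = √0.423591 = 0.651.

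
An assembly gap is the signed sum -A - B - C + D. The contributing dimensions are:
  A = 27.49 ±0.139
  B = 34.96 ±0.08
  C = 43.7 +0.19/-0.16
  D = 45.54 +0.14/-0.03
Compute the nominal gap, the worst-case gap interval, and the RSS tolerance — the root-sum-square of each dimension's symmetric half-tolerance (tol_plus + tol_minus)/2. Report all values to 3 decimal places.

Stack each dimension's contribution:
  -A: nom -27.490 → Σnom=-27.490; wc +0.139/-0.139 → slack +0.139/-0.139; half-tol=0.139, Σhalf²=0.019321
  -B: nom -34.960 → Σnom=-62.450; wc +0.080/-0.080 → slack +0.219/-0.219; half-tol=0.080, Σhalf²=0.025721
  -C: nom -43.700 → Σnom=-106.150; wc +0.160/-0.190 → slack +0.379/-0.409; half-tol=0.175, Σhalf²=0.056346
  +D: nom +45.540 → Σnom=-60.610; wc +0.140/-0.030 → slack +0.519/-0.439; half-tol=0.085, Σhalf²=0.063571
Nominal = -60.610. Worst-case = [-60.610 - 0.439, -60.610 + 0.519] = [-61.049, -60.091]. RSS = √0.063571 = 0.252.

nominal=-60.610 wc=[-61.049,-60.091] rss=0.252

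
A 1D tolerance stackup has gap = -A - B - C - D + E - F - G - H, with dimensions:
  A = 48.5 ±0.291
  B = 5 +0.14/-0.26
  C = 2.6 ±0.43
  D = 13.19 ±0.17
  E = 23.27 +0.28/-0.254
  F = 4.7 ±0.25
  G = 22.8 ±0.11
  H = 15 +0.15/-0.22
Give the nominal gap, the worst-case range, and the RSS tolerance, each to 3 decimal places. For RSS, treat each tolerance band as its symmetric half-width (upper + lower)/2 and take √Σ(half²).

Stack each dimension's contribution:
  -A: nom -48.500 → Σnom=-48.500; wc +0.291/-0.291 → slack +0.291/-0.291; half-tol=0.291, Σhalf²=0.084681
  -B: nom -5.000 → Σnom=-53.500; wc +0.260/-0.140 → slack +0.551/-0.431; half-tol=0.200, Σhalf²=0.124681
  -C: nom -2.600 → Σnom=-56.100; wc +0.430/-0.430 → slack +0.981/-0.861; half-tol=0.430, Σhalf²=0.309581
  -D: nom -13.190 → Σnom=-69.290; wc +0.170/-0.170 → slack +1.151/-1.031; half-tol=0.170, Σhalf²=0.338481
  +E: nom +23.270 → Σnom=-46.020; wc +0.280/-0.254 → slack +1.431/-1.285; half-tol=0.267, Σhalf²=0.409770
  -F: nom -4.700 → Σnom=-50.720; wc +0.250/-0.250 → slack +1.681/-1.535; half-tol=0.250, Σhalf²=0.472270
  -G: nom -22.800 → Σnom=-73.520; wc +0.110/-0.110 → slack +1.791/-1.645; half-tol=0.110, Σhalf²=0.484370
  -H: nom -15.000 → Σnom=-88.520; wc +0.220/-0.150 → slack +2.011/-1.795; half-tol=0.185, Σhalf²=0.518595
Nominal = -88.520. Worst-case = [-88.520 - 1.795, -88.520 + 2.011] = [-90.315, -86.509]. RSS = √0.518595 = 0.720.

nominal=-88.520 wc=[-90.315,-86.509] rss=0.720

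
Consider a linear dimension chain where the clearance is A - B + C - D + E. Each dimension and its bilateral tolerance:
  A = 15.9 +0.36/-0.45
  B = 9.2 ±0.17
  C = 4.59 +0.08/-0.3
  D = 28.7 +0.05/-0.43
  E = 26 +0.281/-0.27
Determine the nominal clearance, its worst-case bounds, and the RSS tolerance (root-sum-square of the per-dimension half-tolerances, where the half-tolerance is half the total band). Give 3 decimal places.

Stack each dimension's contribution:
  +A: nom +15.900 → Σnom=15.900; wc +0.360/-0.450 → slack +0.360/-0.450; half-tol=0.405, Σhalf²=0.164025
  -B: nom -9.200 → Σnom=6.700; wc +0.170/-0.170 → slack +0.530/-0.620; half-tol=0.170, Σhalf²=0.192925
  +C: nom +4.590 → Σnom=11.290; wc +0.080/-0.300 → slack +0.610/-0.920; half-tol=0.190, Σhalf²=0.229025
  -D: nom -28.700 → Σnom=-17.410; wc +0.430/-0.050 → slack +1.040/-0.970; half-tol=0.240, Σhalf²=0.286625
  +E: nom +26.000 → Σnom=8.590; wc +0.281/-0.270 → slack +1.321/-1.240; half-tol=0.276, Σhalf²=0.362525
Nominal = 8.590. Worst-case = [8.590 - 1.240, 8.590 + 1.321] = [7.350, 9.911]. RSS = √0.362525 = 0.602.

nominal=8.590 wc=[7.350,9.911] rss=0.602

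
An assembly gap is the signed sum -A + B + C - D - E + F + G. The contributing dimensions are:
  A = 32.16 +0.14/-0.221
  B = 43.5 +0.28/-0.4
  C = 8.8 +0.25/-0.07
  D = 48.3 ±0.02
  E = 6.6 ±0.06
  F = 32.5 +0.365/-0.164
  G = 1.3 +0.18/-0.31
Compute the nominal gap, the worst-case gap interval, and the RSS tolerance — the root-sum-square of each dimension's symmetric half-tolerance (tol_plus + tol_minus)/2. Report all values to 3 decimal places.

Stack each dimension's contribution:
  -A: nom -32.160 → Σnom=-32.160; wc +0.221/-0.140 → slack +0.221/-0.140; half-tol=0.180, Σhalf²=0.032580
  +B: nom +43.500 → Σnom=11.340; wc +0.280/-0.400 → slack +0.501/-0.540; half-tol=0.340, Σhalf²=0.148180
  +C: nom +8.800 → Σnom=20.140; wc +0.250/-0.070 → slack +0.751/-0.610; half-tol=0.160, Σhalf²=0.173780
  -D: nom -48.300 → Σnom=-28.160; wc +0.020/-0.020 → slack +0.771/-0.630; half-tol=0.020, Σhalf²=0.174180
  -E: nom -6.600 → Σnom=-34.760; wc +0.060/-0.060 → slack +0.831/-0.690; half-tol=0.060, Σhalf²=0.177780
  +F: nom +32.500 → Σnom=-2.260; wc +0.365/-0.164 → slack +1.196/-0.854; half-tol=0.265, Σhalf²=0.247741
  +G: nom +1.300 → Σnom=-0.960; wc +0.180/-0.310 → slack +1.376/-1.164; half-tol=0.245, Σhalf²=0.307766
Nominal = -0.960. Worst-case = [-0.960 - 1.164, -0.960 + 1.376] = [-2.124, 0.416]. RSS = √0.307766 = 0.555.

nominal=-0.960 wc=[-2.124,0.416] rss=0.555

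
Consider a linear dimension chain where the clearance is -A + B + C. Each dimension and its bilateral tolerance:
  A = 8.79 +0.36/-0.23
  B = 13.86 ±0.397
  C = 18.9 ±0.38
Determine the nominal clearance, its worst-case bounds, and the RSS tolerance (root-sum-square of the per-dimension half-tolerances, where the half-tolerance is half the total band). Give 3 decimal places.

nominal=23.970 wc=[22.833,24.977] rss=0.624

Stack each dimension's contribution:
  -A: nom -8.790 → Σnom=-8.790; wc +0.230/-0.360 → slack +0.230/-0.360; half-tol=0.295, Σhalf²=0.087025
  +B: nom +13.860 → Σnom=5.070; wc +0.397/-0.397 → slack +0.627/-0.757; half-tol=0.397, Σhalf²=0.244634
  +C: nom +18.900 → Σnom=23.970; wc +0.380/-0.380 → slack +1.007/-1.137; half-tol=0.380, Σhalf²=0.389034
Nominal = 23.970. Worst-case = [23.970 - 1.137, 23.970 + 1.007] = [22.833, 24.977]. RSS = √0.389034 = 0.624.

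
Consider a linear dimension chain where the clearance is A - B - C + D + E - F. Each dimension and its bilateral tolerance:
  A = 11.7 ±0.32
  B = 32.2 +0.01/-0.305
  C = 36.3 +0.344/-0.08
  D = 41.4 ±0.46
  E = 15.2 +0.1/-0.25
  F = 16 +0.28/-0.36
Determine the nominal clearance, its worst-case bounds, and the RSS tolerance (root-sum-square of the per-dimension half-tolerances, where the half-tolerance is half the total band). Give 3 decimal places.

Stack each dimension's contribution:
  +A: nom +11.700 → Σnom=11.700; wc +0.320/-0.320 → slack +0.320/-0.320; half-tol=0.320, Σhalf²=0.102400
  -B: nom -32.200 → Σnom=-20.500; wc +0.305/-0.010 → slack +0.625/-0.330; half-tol=0.158, Σhalf²=0.127206
  -C: nom -36.300 → Σnom=-56.800; wc +0.080/-0.344 → slack +0.705/-0.674; half-tol=0.212, Σhalf²=0.172150
  +D: nom +41.400 → Σnom=-15.400; wc +0.460/-0.460 → slack +1.165/-1.134; half-tol=0.460, Σhalf²=0.383750
  +E: nom +15.200 → Σnom=-0.200; wc +0.100/-0.250 → slack +1.265/-1.384; half-tol=0.175, Σhalf²=0.414375
  -F: nom -16.000 → Σnom=-16.200; wc +0.360/-0.280 → slack +1.625/-1.664; half-tol=0.320, Σhalf²=0.516775
Nominal = -16.200. Worst-case = [-16.200 - 1.664, -16.200 + 1.625] = [-17.864, -14.575]. RSS = √0.516775 = 0.719.

nominal=-16.200 wc=[-17.864,-14.575] rss=0.719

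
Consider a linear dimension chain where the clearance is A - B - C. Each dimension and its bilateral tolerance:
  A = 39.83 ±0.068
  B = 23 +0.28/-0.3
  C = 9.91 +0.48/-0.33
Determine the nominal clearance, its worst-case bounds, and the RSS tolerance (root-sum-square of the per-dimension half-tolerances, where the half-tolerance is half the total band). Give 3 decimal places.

nominal=6.920 wc=[6.092,7.618] rss=0.503

Stack each dimension's contribution:
  +A: nom +39.830 → Σnom=39.830; wc +0.068/-0.068 → slack +0.068/-0.068; half-tol=0.068, Σhalf²=0.004624
  -B: nom -23.000 → Σnom=16.830; wc +0.300/-0.280 → slack +0.368/-0.348; half-tol=0.290, Σhalf²=0.088724
  -C: nom -9.910 → Σnom=6.920; wc +0.330/-0.480 → slack +0.698/-0.828; half-tol=0.405, Σhalf²=0.252749
Nominal = 6.920. Worst-case = [6.920 - 0.828, 6.920 + 0.698] = [6.092, 7.618]. RSS = √0.252749 = 0.503.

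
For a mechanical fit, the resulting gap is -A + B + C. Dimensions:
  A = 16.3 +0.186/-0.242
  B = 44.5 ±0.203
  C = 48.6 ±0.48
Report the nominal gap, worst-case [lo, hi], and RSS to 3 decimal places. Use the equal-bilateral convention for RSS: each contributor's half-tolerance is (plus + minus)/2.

Stack each dimension's contribution:
  -A: nom -16.300 → Σnom=-16.300; wc +0.242/-0.186 → slack +0.242/-0.186; half-tol=0.214, Σhalf²=0.045796
  +B: nom +44.500 → Σnom=28.200; wc +0.203/-0.203 → slack +0.445/-0.389; half-tol=0.203, Σhalf²=0.087005
  +C: nom +48.600 → Σnom=76.800; wc +0.480/-0.480 → slack +0.925/-0.869; half-tol=0.480, Σhalf²=0.317405
Nominal = 76.800. Worst-case = [76.800 - 0.869, 76.800 + 0.925] = [75.931, 77.725]. RSS = √0.317405 = 0.563.

nominal=76.800 wc=[75.931,77.725] rss=0.563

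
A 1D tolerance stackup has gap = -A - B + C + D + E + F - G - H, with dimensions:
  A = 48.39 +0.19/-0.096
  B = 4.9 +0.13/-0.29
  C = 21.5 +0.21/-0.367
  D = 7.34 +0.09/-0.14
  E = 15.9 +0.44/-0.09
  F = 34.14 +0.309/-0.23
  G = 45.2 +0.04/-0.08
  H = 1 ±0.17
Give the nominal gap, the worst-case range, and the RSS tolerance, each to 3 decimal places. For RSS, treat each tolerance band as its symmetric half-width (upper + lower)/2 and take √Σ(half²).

nominal=-20.610 wc=[-21.967,-18.925] rss=0.580

Stack each dimension's contribution:
  -A: nom -48.390 → Σnom=-48.390; wc +0.096/-0.190 → slack +0.096/-0.190; half-tol=0.143, Σhalf²=0.020449
  -B: nom -4.900 → Σnom=-53.290; wc +0.290/-0.130 → slack +0.386/-0.320; half-tol=0.210, Σhalf²=0.064549
  +C: nom +21.500 → Σnom=-31.790; wc +0.210/-0.367 → slack +0.596/-0.687; half-tol=0.288, Σhalf²=0.147781
  +D: nom +7.340 → Σnom=-24.450; wc +0.090/-0.140 → slack +0.686/-0.827; half-tol=0.115, Σhalf²=0.161006
  +E: nom +15.900 → Σnom=-8.550; wc +0.440/-0.090 → slack +1.126/-0.917; half-tol=0.265, Σhalf²=0.231231
  +F: nom +34.140 → Σnom=25.590; wc +0.309/-0.230 → slack +1.435/-1.147; half-tol=0.270, Σhalf²=0.303862
  -G: nom -45.200 → Σnom=-19.610; wc +0.080/-0.040 → slack +1.515/-1.187; half-tol=0.060, Σhalf²=0.307461
  -H: nom -1.000 → Σnom=-20.610; wc +0.170/-0.170 → slack +1.685/-1.357; half-tol=0.170, Σhalf²=0.336361
Nominal = -20.610. Worst-case = [-20.610 - 1.357, -20.610 + 1.685] = [-21.967, -18.925]. RSS = √0.336361 = 0.580.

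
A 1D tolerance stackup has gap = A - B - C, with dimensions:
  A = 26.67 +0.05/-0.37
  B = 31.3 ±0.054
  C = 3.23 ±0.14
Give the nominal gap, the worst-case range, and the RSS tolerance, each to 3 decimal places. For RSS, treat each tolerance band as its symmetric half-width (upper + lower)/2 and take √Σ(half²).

Stack each dimension's contribution:
  +A: nom +26.670 → Σnom=26.670; wc +0.050/-0.370 → slack +0.050/-0.370; half-tol=0.210, Σhalf²=0.044100
  -B: nom -31.300 → Σnom=-4.630; wc +0.054/-0.054 → slack +0.104/-0.424; half-tol=0.054, Σhalf²=0.047016
  -C: nom -3.230 → Σnom=-7.860; wc +0.140/-0.140 → slack +0.244/-0.564; half-tol=0.140, Σhalf²=0.066616
Nominal = -7.860. Worst-case = [-7.860 - 0.564, -7.860 + 0.244] = [-8.424, -7.616]. RSS = √0.066616 = 0.258.

nominal=-7.860 wc=[-8.424,-7.616] rss=0.258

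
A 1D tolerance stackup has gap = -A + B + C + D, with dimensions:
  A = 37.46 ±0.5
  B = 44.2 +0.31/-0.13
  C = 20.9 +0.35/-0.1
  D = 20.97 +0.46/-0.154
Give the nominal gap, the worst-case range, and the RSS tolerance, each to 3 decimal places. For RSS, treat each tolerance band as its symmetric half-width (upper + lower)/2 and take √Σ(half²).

Stack each dimension's contribution:
  -A: nom -37.460 → Σnom=-37.460; wc +0.500/-0.500 → slack +0.500/-0.500; half-tol=0.500, Σhalf²=0.250000
  +B: nom +44.200 → Σnom=6.740; wc +0.310/-0.130 → slack +0.810/-0.630; half-tol=0.220, Σhalf²=0.298400
  +C: nom +20.900 → Σnom=27.640; wc +0.350/-0.100 → slack +1.160/-0.730; half-tol=0.225, Σhalf²=0.349025
  +D: nom +20.970 → Σnom=48.610; wc +0.460/-0.154 → slack +1.620/-0.884; half-tol=0.307, Σhalf²=0.443274
Nominal = 48.610. Worst-case = [48.610 - 0.884, 48.610 + 1.620] = [47.726, 50.230]. RSS = √0.443274 = 0.666.

nominal=48.610 wc=[47.726,50.230] rss=0.666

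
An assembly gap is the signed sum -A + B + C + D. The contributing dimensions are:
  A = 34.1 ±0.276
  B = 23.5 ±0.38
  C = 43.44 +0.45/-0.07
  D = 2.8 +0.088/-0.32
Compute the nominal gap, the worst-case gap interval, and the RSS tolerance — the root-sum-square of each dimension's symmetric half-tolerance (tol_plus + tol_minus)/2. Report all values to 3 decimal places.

Stack each dimension's contribution:
  -A: nom -34.100 → Σnom=-34.100; wc +0.276/-0.276 → slack +0.276/-0.276; half-tol=0.276, Σhalf²=0.076176
  +B: nom +23.500 → Σnom=-10.600; wc +0.380/-0.380 → slack +0.656/-0.656; half-tol=0.380, Σhalf²=0.220576
  +C: nom +43.440 → Σnom=32.840; wc +0.450/-0.070 → slack +1.106/-0.726; half-tol=0.260, Σhalf²=0.288176
  +D: nom +2.800 → Σnom=35.640; wc +0.088/-0.320 → slack +1.194/-1.046; half-tol=0.204, Σhalf²=0.329792
Nominal = 35.640. Worst-case = [35.640 - 1.046, 35.640 + 1.194] = [34.594, 36.834]. RSS = √0.329792 = 0.574.

nominal=35.640 wc=[34.594,36.834] rss=0.574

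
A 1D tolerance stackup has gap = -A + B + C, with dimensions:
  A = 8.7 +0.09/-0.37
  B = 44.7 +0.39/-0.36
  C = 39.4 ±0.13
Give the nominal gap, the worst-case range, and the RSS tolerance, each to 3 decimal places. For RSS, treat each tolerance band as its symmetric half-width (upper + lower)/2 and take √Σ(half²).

Stack each dimension's contribution:
  -A: nom -8.700 → Σnom=-8.700; wc +0.370/-0.090 → slack +0.370/-0.090; half-tol=0.230, Σhalf²=0.052900
  +B: nom +44.700 → Σnom=36.000; wc +0.390/-0.360 → slack +0.760/-0.450; half-tol=0.375, Σhalf²=0.193525
  +C: nom +39.400 → Σnom=75.400; wc +0.130/-0.130 → slack +0.890/-0.580; half-tol=0.130, Σhalf²=0.210425
Nominal = 75.400. Worst-case = [75.400 - 0.580, 75.400 + 0.890] = [74.820, 76.290]. RSS = √0.210425 = 0.459.

nominal=75.400 wc=[74.820,76.290] rss=0.459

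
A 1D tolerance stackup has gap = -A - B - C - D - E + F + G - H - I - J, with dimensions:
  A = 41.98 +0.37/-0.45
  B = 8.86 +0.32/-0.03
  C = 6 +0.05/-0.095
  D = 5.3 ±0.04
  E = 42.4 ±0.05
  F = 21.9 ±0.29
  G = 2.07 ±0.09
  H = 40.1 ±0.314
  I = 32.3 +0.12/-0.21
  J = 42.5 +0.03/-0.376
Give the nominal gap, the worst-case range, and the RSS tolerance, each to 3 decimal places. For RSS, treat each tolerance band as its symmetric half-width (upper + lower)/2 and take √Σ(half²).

Stack each dimension's contribution:
  -A: nom -41.980 → Σnom=-41.980; wc +0.450/-0.370 → slack +0.450/-0.370; half-tol=0.410, Σhalf²=0.168100
  -B: nom -8.860 → Σnom=-50.840; wc +0.030/-0.320 → slack +0.480/-0.690; half-tol=0.175, Σhalf²=0.198725
  -C: nom -6.000 → Σnom=-56.840; wc +0.095/-0.050 → slack +0.575/-0.740; half-tol=0.073, Σhalf²=0.203981
  -D: nom -5.300 → Σnom=-62.140; wc +0.040/-0.040 → slack +0.615/-0.780; half-tol=0.040, Σhalf²=0.205581
  -E: nom -42.400 → Σnom=-104.540; wc +0.050/-0.050 → slack +0.665/-0.830; half-tol=0.050, Σhalf²=0.208081
  +F: nom +21.900 → Σnom=-82.640; wc +0.290/-0.290 → slack +0.955/-1.120; half-tol=0.290, Σhalf²=0.292181
  +G: nom +2.070 → Σnom=-80.570; wc +0.090/-0.090 → slack +1.045/-1.210; half-tol=0.090, Σhalf²=0.300281
  -H: nom -40.100 → Σnom=-120.670; wc +0.314/-0.314 → slack +1.359/-1.524; half-tol=0.314, Σhalf²=0.398877
  -I: nom -32.300 → Σnom=-152.970; wc +0.210/-0.120 → slack +1.569/-1.644; half-tol=0.165, Σhalf²=0.426102
  -J: nom -42.500 → Σnom=-195.470; wc +0.376/-0.030 → slack +1.945/-1.674; half-tol=0.203, Σhalf²=0.467311
Nominal = -195.470. Worst-case = [-195.470 - 1.674, -195.470 + 1.945] = [-197.144, -193.525]. RSS = √0.467311 = 0.684.

nominal=-195.470 wc=[-197.144,-193.525] rss=0.684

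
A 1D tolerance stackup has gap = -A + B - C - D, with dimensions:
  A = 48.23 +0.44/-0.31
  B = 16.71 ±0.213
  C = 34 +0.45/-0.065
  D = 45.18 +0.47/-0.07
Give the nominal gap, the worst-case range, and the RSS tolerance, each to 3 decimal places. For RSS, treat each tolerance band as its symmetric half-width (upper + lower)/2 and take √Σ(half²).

nominal=-110.700 wc=[-112.273,-110.042] rss=0.570

Stack each dimension's contribution:
  -A: nom -48.230 → Σnom=-48.230; wc +0.310/-0.440 → slack +0.310/-0.440; half-tol=0.375, Σhalf²=0.140625
  +B: nom +16.710 → Σnom=-31.520; wc +0.213/-0.213 → slack +0.523/-0.653; half-tol=0.213, Σhalf²=0.185994
  -C: nom -34.000 → Σnom=-65.520; wc +0.065/-0.450 → slack +0.588/-1.103; half-tol=0.258, Σhalf²=0.252300
  -D: nom -45.180 → Σnom=-110.700; wc +0.070/-0.470 → slack +0.658/-1.573; half-tol=0.270, Σhalf²=0.325200
Nominal = -110.700. Worst-case = [-110.700 - 1.573, -110.700 + 0.658] = [-112.273, -110.042]. RSS = √0.325200 = 0.570.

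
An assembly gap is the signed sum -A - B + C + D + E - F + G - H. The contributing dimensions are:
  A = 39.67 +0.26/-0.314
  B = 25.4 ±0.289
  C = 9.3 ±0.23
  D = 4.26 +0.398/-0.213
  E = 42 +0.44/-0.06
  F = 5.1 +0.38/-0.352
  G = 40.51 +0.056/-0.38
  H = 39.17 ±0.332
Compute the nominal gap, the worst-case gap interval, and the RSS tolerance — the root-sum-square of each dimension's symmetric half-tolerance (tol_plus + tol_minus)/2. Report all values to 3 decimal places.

Stack each dimension's contribution:
  -A: nom -39.670 → Σnom=-39.670; wc +0.314/-0.260 → slack +0.314/-0.260; half-tol=0.287, Σhalf²=0.082369
  -B: nom -25.400 → Σnom=-65.070; wc +0.289/-0.289 → slack +0.603/-0.549; half-tol=0.289, Σhalf²=0.165890
  +C: nom +9.300 → Σnom=-55.770; wc +0.230/-0.230 → slack +0.833/-0.779; half-tol=0.230, Σhalf²=0.218790
  +D: nom +4.260 → Σnom=-51.510; wc +0.398/-0.213 → slack +1.231/-0.992; half-tol=0.305, Σhalf²=0.312120
  +E: nom +42.000 → Σnom=-9.510; wc +0.440/-0.060 → slack +1.671/-1.052; half-tol=0.250, Σhalf²=0.374620
  -F: nom -5.100 → Σnom=-14.610; wc +0.352/-0.380 → slack +2.023/-1.432; half-tol=0.366, Σhalf²=0.508576
  +G: nom +40.510 → Σnom=25.900; wc +0.056/-0.380 → slack +2.079/-1.812; half-tol=0.218, Σhalf²=0.556100
  -H: nom -39.170 → Σnom=-13.270; wc +0.332/-0.332 → slack +2.411/-2.144; half-tol=0.332, Σhalf²=0.666324
Nominal = -13.270. Worst-case = [-13.270 - 2.144, -13.270 + 2.411] = [-15.414, -10.859]. RSS = √0.666324 = 0.816.

nominal=-13.270 wc=[-15.414,-10.859] rss=0.816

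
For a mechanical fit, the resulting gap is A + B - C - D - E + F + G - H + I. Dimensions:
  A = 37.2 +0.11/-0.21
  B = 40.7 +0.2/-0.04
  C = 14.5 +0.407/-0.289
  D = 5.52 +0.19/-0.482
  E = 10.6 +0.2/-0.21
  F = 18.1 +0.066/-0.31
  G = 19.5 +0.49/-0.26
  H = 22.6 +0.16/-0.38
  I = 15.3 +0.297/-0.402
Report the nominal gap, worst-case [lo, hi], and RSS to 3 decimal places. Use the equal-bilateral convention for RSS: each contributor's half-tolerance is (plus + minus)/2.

nominal=77.580 wc=[75.401,80.104] rss=0.829

Stack each dimension's contribution:
  +A: nom +37.200 → Σnom=37.200; wc +0.110/-0.210 → slack +0.110/-0.210; half-tol=0.160, Σhalf²=0.025600
  +B: nom +40.700 → Σnom=77.900; wc +0.200/-0.040 → slack +0.310/-0.250; half-tol=0.120, Σhalf²=0.040000
  -C: nom -14.500 → Σnom=63.400; wc +0.289/-0.407 → slack +0.599/-0.657; half-tol=0.348, Σhalf²=0.161104
  -D: nom -5.520 → Σnom=57.880; wc +0.482/-0.190 → slack +1.081/-0.847; half-tol=0.336, Σhalf²=0.274000
  -E: nom -10.600 → Σnom=47.280; wc +0.210/-0.200 → slack +1.291/-1.047; half-tol=0.205, Σhalf²=0.316025
  +F: nom +18.100 → Σnom=65.380; wc +0.066/-0.310 → slack +1.357/-1.357; half-tol=0.188, Σhalf²=0.351369
  +G: nom +19.500 → Σnom=84.880; wc +0.490/-0.260 → slack +1.847/-1.617; half-tol=0.375, Σhalf²=0.491994
  -H: nom -22.600 → Σnom=62.280; wc +0.380/-0.160 → slack +2.227/-1.777; half-tol=0.270, Σhalf²=0.564894
  +I: nom +15.300 → Σnom=77.580; wc +0.297/-0.402 → slack +2.524/-2.179; half-tol=0.350, Σhalf²=0.687044
Nominal = 77.580. Worst-case = [77.580 - 2.179, 77.580 + 2.524] = [75.401, 80.104]. RSS = √0.687044 = 0.829.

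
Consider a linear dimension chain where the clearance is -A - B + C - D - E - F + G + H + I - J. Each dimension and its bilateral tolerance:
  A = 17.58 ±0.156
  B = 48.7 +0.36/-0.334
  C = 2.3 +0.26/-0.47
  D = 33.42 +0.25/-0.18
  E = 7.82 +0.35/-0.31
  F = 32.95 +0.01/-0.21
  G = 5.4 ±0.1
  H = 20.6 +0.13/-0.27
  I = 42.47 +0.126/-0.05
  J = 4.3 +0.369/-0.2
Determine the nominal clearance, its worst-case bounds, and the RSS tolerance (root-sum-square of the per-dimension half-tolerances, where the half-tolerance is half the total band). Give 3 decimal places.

Stack each dimension's contribution:
  -A: nom -17.580 → Σnom=-17.580; wc +0.156/-0.156 → slack +0.156/-0.156; half-tol=0.156, Σhalf²=0.024336
  -B: nom -48.700 → Σnom=-66.280; wc +0.334/-0.360 → slack +0.490/-0.516; half-tol=0.347, Σhalf²=0.144745
  +C: nom +2.300 → Σnom=-63.980; wc +0.260/-0.470 → slack +0.750/-0.986; half-tol=0.365, Σhalf²=0.277970
  -D: nom -33.420 → Σnom=-97.400; wc +0.180/-0.250 → slack +0.930/-1.236; half-tol=0.215, Σhalf²=0.324195
  -E: nom -7.820 → Σnom=-105.220; wc +0.310/-0.350 → slack +1.240/-1.586; half-tol=0.330, Σhalf²=0.433095
  -F: nom -32.950 → Σnom=-138.170; wc +0.210/-0.010 → slack +1.450/-1.596; half-tol=0.110, Σhalf²=0.445195
  +G: nom +5.400 → Σnom=-132.770; wc +0.100/-0.100 → slack +1.550/-1.696; half-tol=0.100, Σhalf²=0.455195
  +H: nom +20.600 → Σnom=-112.170; wc +0.130/-0.270 → slack +1.680/-1.966; half-tol=0.200, Σhalf²=0.495195
  +I: nom +42.470 → Σnom=-69.700; wc +0.126/-0.050 → slack +1.806/-2.016; half-tol=0.088, Σhalf²=0.502939
  -J: nom -4.300 → Σnom=-74.000; wc +0.200/-0.369 → slack +2.006/-2.385; half-tol=0.284, Σhalf²=0.583879
Nominal = -74.000. Worst-case = [-74.000 - 2.385, -74.000 + 2.006] = [-76.385, -71.994]. RSS = √0.583879 = 0.764.

nominal=-74.000 wc=[-76.385,-71.994] rss=0.764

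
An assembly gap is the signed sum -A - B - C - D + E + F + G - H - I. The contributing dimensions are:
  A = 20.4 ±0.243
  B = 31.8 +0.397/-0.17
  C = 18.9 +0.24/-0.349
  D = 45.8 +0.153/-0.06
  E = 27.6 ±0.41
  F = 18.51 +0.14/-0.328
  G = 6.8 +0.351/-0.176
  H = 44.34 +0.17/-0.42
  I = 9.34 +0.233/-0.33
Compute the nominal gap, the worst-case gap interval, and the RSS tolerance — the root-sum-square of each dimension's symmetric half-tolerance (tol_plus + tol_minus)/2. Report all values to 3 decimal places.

Stack each dimension's contribution:
  -A: nom -20.400 → Σnom=-20.400; wc +0.243/-0.243 → slack +0.243/-0.243; half-tol=0.243, Σhalf²=0.059049
  -B: nom -31.800 → Σnom=-52.200; wc +0.170/-0.397 → slack +0.413/-0.640; half-tol=0.284, Σhalf²=0.139421
  -C: nom -18.900 → Σnom=-71.100; wc +0.349/-0.240 → slack +0.762/-0.880; half-tol=0.294, Σhalf²=0.226152
  -D: nom -45.800 → Σnom=-116.900; wc +0.060/-0.153 → slack +0.822/-1.033; half-tol=0.106, Σhalf²=0.237494
  +E: nom +27.600 → Σnom=-89.300; wc +0.410/-0.410 → slack +1.232/-1.443; half-tol=0.410, Σhalf²=0.405594
  +F: nom +18.510 → Σnom=-70.790; wc +0.140/-0.328 → slack +1.372/-1.771; half-tol=0.234, Σhalf²=0.460350
  +G: nom +6.800 → Σnom=-63.990; wc +0.351/-0.176 → slack +1.723/-1.947; half-tol=0.263, Σhalf²=0.529782
  -H: nom -44.340 → Σnom=-108.330; wc +0.420/-0.170 → slack +2.143/-2.117; half-tol=0.295, Σhalf²=0.616807
  -I: nom -9.340 → Σnom=-117.670; wc +0.330/-0.233 → slack +2.473/-2.350; half-tol=0.282, Σhalf²=0.696049
Nominal = -117.670. Worst-case = [-117.670 - 2.350, -117.670 + 2.473] = [-120.020, -115.197]. RSS = √0.696049 = 0.834.

nominal=-117.670 wc=[-120.020,-115.197] rss=0.834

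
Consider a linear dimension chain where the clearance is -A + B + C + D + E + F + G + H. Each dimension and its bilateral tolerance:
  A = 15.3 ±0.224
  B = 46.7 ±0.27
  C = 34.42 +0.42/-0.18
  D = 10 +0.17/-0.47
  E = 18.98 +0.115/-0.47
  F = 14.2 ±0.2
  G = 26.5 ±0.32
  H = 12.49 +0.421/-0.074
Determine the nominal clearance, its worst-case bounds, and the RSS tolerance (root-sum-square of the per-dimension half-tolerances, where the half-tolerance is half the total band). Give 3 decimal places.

Stack each dimension's contribution:
  -A: nom -15.300 → Σnom=-15.300; wc +0.224/-0.224 → slack +0.224/-0.224; half-tol=0.224, Σhalf²=0.050176
  +B: nom +46.700 → Σnom=31.400; wc +0.270/-0.270 → slack +0.494/-0.494; half-tol=0.270, Σhalf²=0.123076
  +C: nom +34.420 → Σnom=65.820; wc +0.420/-0.180 → slack +0.914/-0.674; half-tol=0.300, Σhalf²=0.213076
  +D: nom +10.000 → Σnom=75.820; wc +0.170/-0.470 → slack +1.084/-1.144; half-tol=0.320, Σhalf²=0.315476
  +E: nom +18.980 → Σnom=94.800; wc +0.115/-0.470 → slack +1.199/-1.614; half-tol=0.292, Σhalf²=0.401032
  +F: nom +14.200 → Σnom=109.000; wc +0.200/-0.200 → slack +1.399/-1.814; half-tol=0.200, Σhalf²=0.441032
  +G: nom +26.500 → Σnom=135.500; wc +0.320/-0.320 → slack +1.719/-2.134; half-tol=0.320, Σhalf²=0.543432
  +H: nom +12.490 → Σnom=147.990; wc +0.421/-0.074 → slack +2.140/-2.208; half-tol=0.247, Σhalf²=0.604689
Nominal = 147.990. Worst-case = [147.990 - 2.208, 147.990 + 2.140] = [145.782, 150.130]. RSS = √0.604689 = 0.778.

nominal=147.990 wc=[145.782,150.130] rss=0.778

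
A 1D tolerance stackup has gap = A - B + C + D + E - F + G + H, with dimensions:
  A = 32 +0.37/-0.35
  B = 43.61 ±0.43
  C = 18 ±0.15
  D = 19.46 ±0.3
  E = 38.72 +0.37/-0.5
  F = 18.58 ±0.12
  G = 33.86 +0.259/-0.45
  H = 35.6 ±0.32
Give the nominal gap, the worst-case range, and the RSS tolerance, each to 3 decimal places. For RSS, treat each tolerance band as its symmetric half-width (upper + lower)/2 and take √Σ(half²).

Stack each dimension's contribution:
  +A: nom +32.000 → Σnom=32.000; wc +0.370/-0.350 → slack +0.370/-0.350; half-tol=0.360, Σhalf²=0.129600
  -B: nom -43.610 → Σnom=-11.610; wc +0.430/-0.430 → slack +0.800/-0.780; half-tol=0.430, Σhalf²=0.314500
  +C: nom +18.000 → Σnom=6.390; wc +0.150/-0.150 → slack +0.950/-0.930; half-tol=0.150, Σhalf²=0.337000
  +D: nom +19.460 → Σnom=25.850; wc +0.300/-0.300 → slack +1.250/-1.230; half-tol=0.300, Σhalf²=0.427000
  +E: nom +38.720 → Σnom=64.570; wc +0.370/-0.500 → slack +1.620/-1.730; half-tol=0.435, Σhalf²=0.616225
  -F: nom -18.580 → Σnom=45.990; wc +0.120/-0.120 → slack +1.740/-1.850; half-tol=0.120, Σhalf²=0.630625
  +G: nom +33.860 → Σnom=79.850; wc +0.259/-0.450 → slack +1.999/-2.300; half-tol=0.355, Σhalf²=0.756295
  +H: nom +35.600 → Σnom=115.450; wc +0.320/-0.320 → slack +2.319/-2.620; half-tol=0.320, Σhalf²=0.858695
Nominal = 115.450. Worst-case = [115.450 - 2.620, 115.450 + 2.319] = [112.830, 117.769]. RSS = √0.858695 = 0.927.

nominal=115.450 wc=[112.830,117.769] rss=0.927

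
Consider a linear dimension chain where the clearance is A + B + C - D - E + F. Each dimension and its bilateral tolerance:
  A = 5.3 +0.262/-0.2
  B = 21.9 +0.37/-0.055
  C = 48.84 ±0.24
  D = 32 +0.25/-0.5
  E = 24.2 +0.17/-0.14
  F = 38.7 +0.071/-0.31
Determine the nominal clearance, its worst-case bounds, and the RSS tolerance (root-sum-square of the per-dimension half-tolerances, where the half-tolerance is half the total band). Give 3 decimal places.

nominal=58.540 wc=[57.315,60.123] rss=0.598

Stack each dimension's contribution:
  +A: nom +5.300 → Σnom=5.300; wc +0.262/-0.200 → slack +0.262/-0.200; half-tol=0.231, Σhalf²=0.053361
  +B: nom +21.900 → Σnom=27.200; wc +0.370/-0.055 → slack +0.632/-0.255; half-tol=0.212, Σhalf²=0.098517
  +C: nom +48.840 → Σnom=76.040; wc +0.240/-0.240 → slack +0.872/-0.495; half-tol=0.240, Σhalf²=0.156117
  -D: nom -32.000 → Σnom=44.040; wc +0.500/-0.250 → slack +1.372/-0.745; half-tol=0.375, Σhalf²=0.296742
  -E: nom -24.200 → Σnom=19.840; wc +0.140/-0.170 → slack +1.512/-0.915; half-tol=0.155, Σhalf²=0.320767
  +F: nom +38.700 → Σnom=58.540; wc +0.071/-0.310 → slack +1.583/-1.225; half-tol=0.191, Σhalf²=0.357058
Nominal = 58.540. Worst-case = [58.540 - 1.225, 58.540 + 1.583] = [57.315, 60.123]. RSS = √0.357058 = 0.598.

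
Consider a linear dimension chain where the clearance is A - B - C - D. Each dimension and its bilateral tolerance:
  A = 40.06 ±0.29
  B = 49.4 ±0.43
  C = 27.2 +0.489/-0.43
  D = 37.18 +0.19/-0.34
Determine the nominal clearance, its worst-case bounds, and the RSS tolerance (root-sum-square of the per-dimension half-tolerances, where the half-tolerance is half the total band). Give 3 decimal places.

nominal=-73.720 wc=[-75.119,-72.230] rss=0.742

Stack each dimension's contribution:
  +A: nom +40.060 → Σnom=40.060; wc +0.290/-0.290 → slack +0.290/-0.290; half-tol=0.290, Σhalf²=0.084100
  -B: nom -49.400 → Σnom=-9.340; wc +0.430/-0.430 → slack +0.720/-0.720; half-tol=0.430, Σhalf²=0.269000
  -C: nom -27.200 → Σnom=-36.540; wc +0.430/-0.489 → slack +1.150/-1.209; half-tol=0.460, Σhalf²=0.480140
  -D: nom -37.180 → Σnom=-73.720; wc +0.340/-0.190 → slack +1.490/-1.399; half-tol=0.265, Σhalf²=0.550365
Nominal = -73.720. Worst-case = [-73.720 - 1.399, -73.720 + 1.490] = [-75.119, -72.230]. RSS = √0.550365 = 0.742.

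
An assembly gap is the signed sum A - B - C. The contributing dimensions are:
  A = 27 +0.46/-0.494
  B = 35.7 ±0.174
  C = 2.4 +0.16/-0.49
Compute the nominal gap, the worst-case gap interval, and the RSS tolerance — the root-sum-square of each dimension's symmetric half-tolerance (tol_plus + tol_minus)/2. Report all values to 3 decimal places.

nominal=-11.100 wc=[-11.928,-9.976] rss=0.603

Stack each dimension's contribution:
  +A: nom +27.000 → Σnom=27.000; wc +0.460/-0.494 → slack +0.460/-0.494; half-tol=0.477, Σhalf²=0.227529
  -B: nom -35.700 → Σnom=-8.700; wc +0.174/-0.174 → slack +0.634/-0.668; half-tol=0.174, Σhalf²=0.257805
  -C: nom -2.400 → Σnom=-11.100; wc +0.490/-0.160 → slack +1.124/-0.828; half-tol=0.325, Σhalf²=0.363430
Nominal = -11.100. Worst-case = [-11.100 - 0.828, -11.100 + 1.124] = [-11.928, -9.976]. RSS = √0.363430 = 0.603.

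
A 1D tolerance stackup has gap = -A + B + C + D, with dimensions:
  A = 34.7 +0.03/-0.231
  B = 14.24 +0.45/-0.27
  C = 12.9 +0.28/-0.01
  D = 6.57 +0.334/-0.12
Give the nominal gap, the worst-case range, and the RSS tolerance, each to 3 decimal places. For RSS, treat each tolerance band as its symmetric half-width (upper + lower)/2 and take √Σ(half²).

nominal=-0.990 wc=[-1.420,0.305] rss=0.468

Stack each dimension's contribution:
  -A: nom -34.700 → Σnom=-34.700; wc +0.231/-0.030 → slack +0.231/-0.030; half-tol=0.131, Σhalf²=0.017030
  +B: nom +14.240 → Σnom=-20.460; wc +0.450/-0.270 → slack +0.681/-0.300; half-tol=0.360, Σhalf²=0.146630
  +C: nom +12.900 → Σnom=-7.560; wc +0.280/-0.010 → slack +0.961/-0.310; half-tol=0.145, Σhalf²=0.167655
  +D: nom +6.570 → Σnom=-0.990; wc +0.334/-0.120 → slack +1.295/-0.430; half-tol=0.227, Σhalf²=0.219184
Nominal = -0.990. Worst-case = [-0.990 - 0.430, -0.990 + 1.295] = [-1.420, 0.305]. RSS = √0.219184 = 0.468.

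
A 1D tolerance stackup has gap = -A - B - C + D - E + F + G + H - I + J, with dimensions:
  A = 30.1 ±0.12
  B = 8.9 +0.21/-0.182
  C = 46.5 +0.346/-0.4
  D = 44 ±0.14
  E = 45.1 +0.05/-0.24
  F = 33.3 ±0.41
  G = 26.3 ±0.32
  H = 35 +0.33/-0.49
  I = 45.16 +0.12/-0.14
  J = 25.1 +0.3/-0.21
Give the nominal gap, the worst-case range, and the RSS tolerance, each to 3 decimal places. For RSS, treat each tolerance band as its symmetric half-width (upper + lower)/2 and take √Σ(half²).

nominal=-12.060 wc=[-14.476,-9.478] rss=0.868

Stack each dimension's contribution:
  -A: nom -30.100 → Σnom=-30.100; wc +0.120/-0.120 → slack +0.120/-0.120; half-tol=0.120, Σhalf²=0.014400
  -B: nom -8.900 → Σnom=-39.000; wc +0.182/-0.210 → slack +0.302/-0.330; half-tol=0.196, Σhalf²=0.052816
  -C: nom -46.500 → Σnom=-85.500; wc +0.400/-0.346 → slack +0.702/-0.676; half-tol=0.373, Σhalf²=0.191945
  +D: nom +44.000 → Σnom=-41.500; wc +0.140/-0.140 → slack +0.842/-0.816; half-tol=0.140, Σhalf²=0.211545
  -E: nom -45.100 → Σnom=-86.600; wc +0.240/-0.050 → slack +1.082/-0.866; half-tol=0.145, Σhalf²=0.232570
  +F: nom +33.300 → Σnom=-53.300; wc +0.410/-0.410 → slack +1.492/-1.276; half-tol=0.410, Σhalf²=0.400670
  +G: nom +26.300 → Σnom=-27.000; wc +0.320/-0.320 → slack +1.812/-1.596; half-tol=0.320, Σhalf²=0.503070
  +H: nom +35.000 → Σnom=8.000; wc +0.330/-0.490 → slack +2.142/-2.086; half-tol=0.410, Σhalf²=0.671170
  -I: nom -45.160 → Σnom=-37.160; wc +0.140/-0.120 → slack +2.282/-2.206; half-tol=0.130, Σhalf²=0.688070
  +J: nom +25.100 → Σnom=-12.060; wc +0.300/-0.210 → slack +2.582/-2.416; half-tol=0.255, Σhalf²=0.753095
Nominal = -12.060. Worst-case = [-12.060 - 2.416, -12.060 + 2.582] = [-14.476, -9.478]. RSS = √0.753095 = 0.868.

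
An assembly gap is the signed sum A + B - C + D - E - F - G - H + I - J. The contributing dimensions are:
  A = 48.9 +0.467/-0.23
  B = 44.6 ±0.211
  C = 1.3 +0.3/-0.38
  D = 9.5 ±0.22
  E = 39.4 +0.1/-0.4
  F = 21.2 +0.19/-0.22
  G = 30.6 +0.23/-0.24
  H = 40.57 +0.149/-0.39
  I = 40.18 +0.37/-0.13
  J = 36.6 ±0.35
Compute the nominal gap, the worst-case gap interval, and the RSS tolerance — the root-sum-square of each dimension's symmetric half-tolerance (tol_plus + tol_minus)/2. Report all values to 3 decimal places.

nominal=-26.490 wc=[-28.600,-23.242] rss=0.864

Stack each dimension's contribution:
  +A: nom +48.900 → Σnom=48.900; wc +0.467/-0.230 → slack +0.467/-0.230; half-tol=0.349, Σhalf²=0.121452
  +B: nom +44.600 → Σnom=93.500; wc +0.211/-0.211 → slack +0.678/-0.441; half-tol=0.211, Σhalf²=0.165973
  -C: nom -1.300 → Σnom=92.200; wc +0.380/-0.300 → slack +1.058/-0.741; half-tol=0.340, Σhalf²=0.281573
  +D: nom +9.500 → Σnom=101.700; wc +0.220/-0.220 → slack +1.278/-0.961; half-tol=0.220, Σhalf²=0.329973
  -E: nom -39.400 → Σnom=62.300; wc +0.400/-0.100 → slack +1.678/-1.061; half-tol=0.250, Σhalf²=0.392473
  -F: nom -21.200 → Σnom=41.100; wc +0.220/-0.190 → slack +1.898/-1.251; half-tol=0.205, Σhalf²=0.434498
  -G: nom -30.600 → Σnom=10.500; wc +0.240/-0.230 → slack +2.138/-1.481; half-tol=0.235, Σhalf²=0.489723
  -H: nom -40.570 → Σnom=-30.070; wc +0.390/-0.149 → slack +2.528/-1.630; half-tol=0.270, Σhalf²=0.562353
  +I: nom +40.180 → Σnom=10.110; wc +0.370/-0.130 → slack +2.898/-1.760; half-tol=0.250, Σhalf²=0.624853
  -J: nom -36.600 → Σnom=-26.490; wc +0.350/-0.350 → slack +3.248/-2.110; half-tol=0.350, Σhalf²=0.747353
Nominal = -26.490. Worst-case = [-26.490 - 2.110, -26.490 + 3.248] = [-28.600, -23.242]. RSS = √0.747353 = 0.864.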